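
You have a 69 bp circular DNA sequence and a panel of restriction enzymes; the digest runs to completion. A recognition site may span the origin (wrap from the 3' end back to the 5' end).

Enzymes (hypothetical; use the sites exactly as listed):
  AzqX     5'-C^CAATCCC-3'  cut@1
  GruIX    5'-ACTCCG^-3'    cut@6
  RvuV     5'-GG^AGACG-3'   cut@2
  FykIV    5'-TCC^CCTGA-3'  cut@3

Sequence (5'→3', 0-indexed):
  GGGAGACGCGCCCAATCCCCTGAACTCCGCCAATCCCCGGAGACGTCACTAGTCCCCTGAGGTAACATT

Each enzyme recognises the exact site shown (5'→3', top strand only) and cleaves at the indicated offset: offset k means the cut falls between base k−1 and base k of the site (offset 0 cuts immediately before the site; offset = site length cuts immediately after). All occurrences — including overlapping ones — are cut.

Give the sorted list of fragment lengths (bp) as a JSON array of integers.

[1,6,9,10,11,15,17]

Per-enzyme occurrences:
  AzqX (CCAATCCC, off=1): starts [11, 29] → cuts [12, 30]
  GruIX (ACTCCG, off=6): starts [23] → cuts [29]
  RvuV (GGAGACG, off=2): starts [1, 38] → cuts [3, 40]
  FykIV (TCCCCTGA, off=3): starts [15, 52] → cuts [18, 55]

All cut coordinates (distinct, sorted): [3, 12, 18, 29, 30, 40, 55]

Fragments:
  3→12: 9 bp
  12→18: 6 bp
  18→29: 11 bp
  29→30: 1 bp
  30→40: 10 bp
  40→55: 15 bp
  55→3 (wrap): 69-55+3 = 17 bp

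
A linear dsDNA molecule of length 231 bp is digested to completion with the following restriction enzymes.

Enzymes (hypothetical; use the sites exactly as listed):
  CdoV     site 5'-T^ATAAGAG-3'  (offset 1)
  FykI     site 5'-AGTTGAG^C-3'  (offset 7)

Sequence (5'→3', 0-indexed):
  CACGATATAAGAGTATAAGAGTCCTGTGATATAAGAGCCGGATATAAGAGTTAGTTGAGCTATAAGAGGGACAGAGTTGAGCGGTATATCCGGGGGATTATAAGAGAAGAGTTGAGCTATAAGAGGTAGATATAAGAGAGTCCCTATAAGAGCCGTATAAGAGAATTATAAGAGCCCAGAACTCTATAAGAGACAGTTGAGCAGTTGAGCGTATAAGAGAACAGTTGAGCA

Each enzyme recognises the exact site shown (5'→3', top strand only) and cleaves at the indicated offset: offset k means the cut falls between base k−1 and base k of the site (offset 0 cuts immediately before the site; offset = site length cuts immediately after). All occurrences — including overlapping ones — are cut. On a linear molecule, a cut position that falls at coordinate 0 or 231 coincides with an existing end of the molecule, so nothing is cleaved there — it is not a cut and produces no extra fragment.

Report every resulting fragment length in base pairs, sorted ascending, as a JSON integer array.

Scan for sites:
  CdoV TATAAGAG/1: at [5, 13, 29, 42, 60, 98, 117, 130, 144, 155, 166, 184, 211] ⇒ [6, 14, 30, 43, 61, 99, 118, 131, 145, 156, 167, 185, 212]
  FykI AGTTGAGC/7: at [52, 74, 109, 194, 202, 222] ⇒ [59, 81, 116, 201, 209, 229]

Pooled cuts: [6, 14, 30, 43, 59, 61, 81, 99, 116, 118, 131, 145, 156, 167, 185, 201, 209, 212, 229]

Fragment lengths:
  [0,6): 6 bp
  [6,14): 8 bp
  [14,30): 16 bp
  [30,43): 13 bp
  [43,59): 16 bp
  [59,61): 2 bp
  [61,81): 20 bp
  [81,99): 18 bp
  [99,116): 17 bp
  [116,118): 2 bp
  [118,131): 13 bp
  [131,145): 14 bp
  [145,156): 11 bp
  [156,167): 11 bp
  [167,185): 18 bp
  [185,201): 16 bp
  [201,209): 8 bp
  [209,212): 3 bp
  [212,229): 17 bp
  [229,231): 2 bp

[2,2,2,3,6,8,8,11,11,13,13,14,16,16,16,17,17,18,18,20]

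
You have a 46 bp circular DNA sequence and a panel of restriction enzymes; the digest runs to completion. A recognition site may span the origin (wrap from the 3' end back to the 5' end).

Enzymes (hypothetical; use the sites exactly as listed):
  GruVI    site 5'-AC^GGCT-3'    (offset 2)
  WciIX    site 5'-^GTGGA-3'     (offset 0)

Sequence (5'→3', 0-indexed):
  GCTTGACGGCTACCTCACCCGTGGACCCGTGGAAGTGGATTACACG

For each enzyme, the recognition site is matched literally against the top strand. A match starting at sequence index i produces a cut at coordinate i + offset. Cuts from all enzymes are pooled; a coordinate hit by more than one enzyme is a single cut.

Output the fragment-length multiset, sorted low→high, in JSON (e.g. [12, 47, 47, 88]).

[6,8,8,11,13]

Scan for sites:
  GruVI (ACGGCT, off=2): starts [5, 43] → cuts [7, 45]
  WciIX (GTGGA, off=0): starts [20, 28, 34] → cuts [20, 28, 34]

All cut coordinates (distinct, sorted): [7, 20, 28, 34, 45]

Fragment lengths:
  7→20: 13 bp
  20→28: 8 bp
  28→34: 6 bp
  34→45: 11 bp
  45→7 (wrap): 46-45+7 = 8 bp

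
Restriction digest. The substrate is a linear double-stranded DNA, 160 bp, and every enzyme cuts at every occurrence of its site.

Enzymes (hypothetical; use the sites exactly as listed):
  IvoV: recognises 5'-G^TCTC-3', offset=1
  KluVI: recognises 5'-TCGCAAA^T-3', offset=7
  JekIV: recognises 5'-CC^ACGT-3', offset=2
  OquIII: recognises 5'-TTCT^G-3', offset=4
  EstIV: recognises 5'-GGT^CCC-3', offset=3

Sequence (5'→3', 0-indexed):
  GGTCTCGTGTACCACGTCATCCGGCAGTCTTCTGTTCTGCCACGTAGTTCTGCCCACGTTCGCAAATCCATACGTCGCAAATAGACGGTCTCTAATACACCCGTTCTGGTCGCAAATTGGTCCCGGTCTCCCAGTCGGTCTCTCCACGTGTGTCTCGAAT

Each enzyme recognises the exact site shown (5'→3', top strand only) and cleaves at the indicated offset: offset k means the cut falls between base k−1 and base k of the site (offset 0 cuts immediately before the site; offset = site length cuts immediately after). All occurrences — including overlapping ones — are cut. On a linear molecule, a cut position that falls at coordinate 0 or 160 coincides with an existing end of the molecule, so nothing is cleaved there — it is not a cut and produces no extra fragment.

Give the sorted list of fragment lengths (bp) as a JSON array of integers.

Per-enzyme occurrences:
  IvoV GTCTC/1: at [1, 87, 125, 137, 151] ⇒ [2, 88, 126, 138, 152]
  KluVI TCGCAAAT/7: at [59, 74, 109] ⇒ [66, 81, 116]
  JekIV CCACGT/2: at [11, 39, 53, 143] ⇒ [13, 41, 55, 145]
  OquIII TTCTG/4: at [29, 34, 47, 103] ⇒ [33, 38, 51, 107]
  EstIV GGTCCC/3: at [118] ⇒ [121]

Pooled cuts: [2, 13, 33, 38, 41, 51, 55, 66, 81, 88, 107, 116, 121, 126, 138, 145, 152]

Fragments:
  [0,2): 2 bp
  [2,13): 11 bp
  [13,33): 20 bp
  [33,38): 5 bp
  [38,41): 3 bp
  [41,51): 10 bp
  [51,55): 4 bp
  [55,66): 11 bp
  [66,81): 15 bp
  [81,88): 7 bp
  [88,107): 19 bp
  [107,116): 9 bp
  [116,121): 5 bp
  [121,126): 5 bp
  [126,138): 12 bp
  [138,145): 7 bp
  [145,152): 7 bp
  [152,160): 8 bp

[2,3,4,5,5,5,7,7,7,8,9,10,11,11,12,15,19,20]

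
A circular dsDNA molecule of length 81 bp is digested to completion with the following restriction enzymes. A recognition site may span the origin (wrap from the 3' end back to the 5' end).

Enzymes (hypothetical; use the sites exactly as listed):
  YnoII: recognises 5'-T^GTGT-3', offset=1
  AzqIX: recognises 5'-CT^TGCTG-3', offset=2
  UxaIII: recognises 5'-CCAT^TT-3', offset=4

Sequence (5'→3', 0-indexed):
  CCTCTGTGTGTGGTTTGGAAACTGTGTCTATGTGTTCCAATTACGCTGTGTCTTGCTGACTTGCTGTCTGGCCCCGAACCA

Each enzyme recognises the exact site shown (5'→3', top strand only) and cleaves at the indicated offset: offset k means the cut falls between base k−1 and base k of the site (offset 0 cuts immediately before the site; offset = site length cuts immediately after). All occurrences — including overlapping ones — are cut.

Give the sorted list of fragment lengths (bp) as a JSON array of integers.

Per-enzyme occurrences:
  YnoII TGTGT/1: at [4, 6, 22, 30, 46] ⇒ [5, 7, 23, 31, 47]
  AzqIX CTTGCTG/2: at [51, 59] ⇒ [53, 61]
  UxaIII (CCATTT, off=4): no sites

All cut coordinates (distinct, sorted): [5, 7, 23, 31, 47, 53, 61]

Fragment lengths:
  5→7: 2 bp
  7→23: 16 bp
  23→31: 8 bp
  31→47: 16 bp
  47→53: 6 bp
  53→61: 8 bp
  61→5 (wrap): 81-61+5 = 25 bp

[2,6,8,8,16,16,25]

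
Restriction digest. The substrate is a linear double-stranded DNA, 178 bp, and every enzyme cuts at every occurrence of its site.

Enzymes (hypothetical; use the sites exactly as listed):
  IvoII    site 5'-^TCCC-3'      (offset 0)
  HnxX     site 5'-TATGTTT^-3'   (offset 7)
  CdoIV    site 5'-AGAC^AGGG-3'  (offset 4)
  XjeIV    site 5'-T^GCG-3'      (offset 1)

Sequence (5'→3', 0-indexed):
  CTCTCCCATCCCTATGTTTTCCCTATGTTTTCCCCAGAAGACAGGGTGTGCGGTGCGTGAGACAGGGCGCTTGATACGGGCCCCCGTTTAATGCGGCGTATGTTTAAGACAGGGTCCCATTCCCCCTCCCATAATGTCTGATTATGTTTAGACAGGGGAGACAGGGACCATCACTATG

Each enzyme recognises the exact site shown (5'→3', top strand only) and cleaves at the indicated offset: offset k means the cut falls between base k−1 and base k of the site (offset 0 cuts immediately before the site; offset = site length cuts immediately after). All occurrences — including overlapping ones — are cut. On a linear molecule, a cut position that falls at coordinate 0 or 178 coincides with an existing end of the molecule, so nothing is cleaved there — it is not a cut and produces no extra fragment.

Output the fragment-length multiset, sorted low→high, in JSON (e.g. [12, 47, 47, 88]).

[3,4,4,5,5,5,6,6,7,9,9,11,11,12,13,16,23,29]

Scan for sites:
  IvoII TCCC/0: at [3, 8, 19, 30, 114, 120, 126] ⇒ [3, 8, 19, 30, 114, 120, 126]
  HnxX TATGTTT/7: at [12, 23, 98, 142] ⇒ [19, 30, 105, 149]
  CdoIV AGACAGGG/4: at [38, 59, 106, 149, 158] ⇒ [42, 63, 110, 153, 162]
  XjeIV TGCG/1: at [48, 53, 91] ⇒ [49, 54, 92]

All cut coordinates (distinct, sorted): [3, 8, 19, 30, 42, 49, 54, 63, 92, 105, 110, 114, 120, 126, 149, 153, 162]

Fragment lengths:
  [0,3): 3 bp
  [3,8): 5 bp
  [8,19): 11 bp
  [19,30): 11 bp
  [30,42): 12 bp
  [42,49): 7 bp
  [49,54): 5 bp
  [54,63): 9 bp
  [63,92): 29 bp
  [92,105): 13 bp
  [105,110): 5 bp
  [110,114): 4 bp
  [114,120): 6 bp
  [120,126): 6 bp
  [126,149): 23 bp
  [149,153): 4 bp
  [153,162): 9 bp
  [162,178): 16 bp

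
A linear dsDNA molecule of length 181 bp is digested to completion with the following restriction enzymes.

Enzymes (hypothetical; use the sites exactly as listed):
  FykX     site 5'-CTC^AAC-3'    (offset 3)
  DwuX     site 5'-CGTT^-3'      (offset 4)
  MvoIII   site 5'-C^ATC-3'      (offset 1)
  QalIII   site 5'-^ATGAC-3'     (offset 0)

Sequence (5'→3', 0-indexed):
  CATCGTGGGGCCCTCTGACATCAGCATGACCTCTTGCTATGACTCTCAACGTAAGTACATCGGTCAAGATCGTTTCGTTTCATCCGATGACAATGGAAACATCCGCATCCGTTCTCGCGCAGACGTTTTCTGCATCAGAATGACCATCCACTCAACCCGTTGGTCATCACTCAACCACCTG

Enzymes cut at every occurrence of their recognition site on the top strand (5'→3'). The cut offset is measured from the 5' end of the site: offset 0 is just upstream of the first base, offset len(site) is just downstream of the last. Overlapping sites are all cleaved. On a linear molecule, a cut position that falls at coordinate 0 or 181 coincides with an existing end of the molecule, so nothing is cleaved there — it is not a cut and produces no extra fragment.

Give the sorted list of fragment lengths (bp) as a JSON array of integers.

Per-enzyme occurrences:
  FykX CTCAAC/3: at [44, 150, 169] ⇒ [47, 153, 172]
  DwuX CGTT/4: at [70, 75, 109, 123, 157] ⇒ [74, 79, 113, 127, 161]
  MvoIII CATC/1: at [0, 18, 57, 80, 99, 105, 132, 144, 164] ⇒ [1, 19, 58, 81, 100, 106, 133, 145, 165]
  QalIII ATGAC/0: at [25, 38, 86, 139] ⇒ [25, 38, 86, 139]

All cut coordinates (distinct, sorted): [1, 19, 25, 38, 47, 58, 74, 79, 81, 86, 100, 106, 113, 127, 133, 139, 145, 153, 161, 165, 172]

Fragment lengths:
  [0,1): 1 bp
  [1,19): 18 bp
  [19,25): 6 bp
  [25,38): 13 bp
  [38,47): 9 bp
  [47,58): 11 bp
  [58,74): 16 bp
  [74,79): 5 bp
  [79,81): 2 bp
  [81,86): 5 bp
  [86,100): 14 bp
  [100,106): 6 bp
  [106,113): 7 bp
  [113,127): 14 bp
  [127,133): 6 bp
  [133,139): 6 bp
  [139,145): 6 bp
  [145,153): 8 bp
  [153,161): 8 bp
  [161,165): 4 bp
  [165,172): 7 bp
  [172,181): 9 bp

[1,2,4,5,5,6,6,6,6,6,7,7,8,8,9,9,11,13,14,14,16,18]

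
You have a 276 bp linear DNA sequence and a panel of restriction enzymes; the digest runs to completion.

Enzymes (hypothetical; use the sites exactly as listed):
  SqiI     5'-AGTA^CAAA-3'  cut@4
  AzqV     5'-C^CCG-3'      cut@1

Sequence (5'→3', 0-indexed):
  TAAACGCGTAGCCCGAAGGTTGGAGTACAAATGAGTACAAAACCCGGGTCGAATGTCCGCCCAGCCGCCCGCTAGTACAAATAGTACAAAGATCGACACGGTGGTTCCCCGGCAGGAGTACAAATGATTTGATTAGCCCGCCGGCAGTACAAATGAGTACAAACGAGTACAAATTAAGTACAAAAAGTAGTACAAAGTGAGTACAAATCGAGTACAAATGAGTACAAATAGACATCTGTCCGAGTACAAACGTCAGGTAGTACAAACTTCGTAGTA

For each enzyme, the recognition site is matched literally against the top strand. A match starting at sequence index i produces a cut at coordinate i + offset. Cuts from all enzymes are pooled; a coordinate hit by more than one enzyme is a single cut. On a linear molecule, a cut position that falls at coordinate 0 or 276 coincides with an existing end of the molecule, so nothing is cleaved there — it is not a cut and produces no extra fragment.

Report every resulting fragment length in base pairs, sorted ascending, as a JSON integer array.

[6,9,9,10,10,10,10,11,11,11,12,12,12,12,14,15,16,17,22,22,25]

Per-enzyme occurrences:
  SqiI (AGTACAAA, off=4): starts [23, 33, 73, 82, 116, 145, 155, 165, 176, 188, 199, 210, 220, 242, 258] → cuts [27, 37, 77, 86, 120, 149, 159, 169, 180, 192, 203, 214, 224, 246, 262]
  AzqV (CCCG, off=1): starts [11, 42, 67, 107, 136] → cuts [12, 43, 68, 108, 137]

All cut coordinates (distinct, sorted): [12, 27, 37, 43, 68, 77, 86, 108, 120, 137, 149, 159, 169, 180, 192, 203, 214, 224, 246, 262]

Fragments:
  [0,12): 12 bp
  [12,27): 15 bp
  [27,37): 10 bp
  [37,43): 6 bp
  [43,68): 25 bp
  [68,77): 9 bp
  [77,86): 9 bp
  [86,108): 22 bp
  [108,120): 12 bp
  [120,137): 17 bp
  [137,149): 12 bp
  [149,159): 10 bp
  [159,169): 10 bp
  [169,180): 11 bp
  [180,192): 12 bp
  [192,203): 11 bp
  [203,214): 11 bp
  [214,224): 10 bp
  [224,246): 22 bp
  [246,262): 16 bp
  [262,276): 14 bp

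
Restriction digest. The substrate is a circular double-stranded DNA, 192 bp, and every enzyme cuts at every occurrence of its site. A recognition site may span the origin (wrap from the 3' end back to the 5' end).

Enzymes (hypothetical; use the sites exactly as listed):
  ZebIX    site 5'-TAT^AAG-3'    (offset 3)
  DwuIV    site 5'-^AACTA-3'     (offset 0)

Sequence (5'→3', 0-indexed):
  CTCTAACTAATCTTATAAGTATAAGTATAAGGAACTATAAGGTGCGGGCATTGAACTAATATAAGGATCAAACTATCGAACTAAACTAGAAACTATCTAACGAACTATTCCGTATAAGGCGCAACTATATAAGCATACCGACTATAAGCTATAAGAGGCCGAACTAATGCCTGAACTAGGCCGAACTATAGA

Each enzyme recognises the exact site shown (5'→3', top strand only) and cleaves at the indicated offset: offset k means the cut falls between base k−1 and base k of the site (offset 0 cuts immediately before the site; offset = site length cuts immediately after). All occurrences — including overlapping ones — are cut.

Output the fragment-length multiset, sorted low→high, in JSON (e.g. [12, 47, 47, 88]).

[4,5,6,6,6,7,7,7,8,8,8,9,9,10,12,12,12,13,13,15,15]

Site scan:
  ZebIX TATAAG/3: at [13, 19, 25, 35, 59, 112, 127, 142, 149] ⇒ [16, 22, 28, 38, 62, 115, 130, 145, 152]
  DwuIV AACTA/0: at [4, 32, 53, 70, 78, 83, 90, 102, 122, 161, 173, 183] ⇒ [4, 32, 53, 70, 78, 83, 90, 102, 122, 161, 173, 183]

Pooled cuts: [4, 16, 22, 28, 32, 38, 53, 62, 70, 78, 83, 90, 102, 115, 122, 130, 145, 152, 161, 173, 183]

Fragments:
  4→16: 12 bp
  16→22: 6 bp
  22→28: 6 bp
  28→32: 4 bp
  32→38: 6 bp
  38→53: 15 bp
  53→62: 9 bp
  62→70: 8 bp
  70→78: 8 bp
  78→83: 5 bp
  83→90: 7 bp
  90→102: 12 bp
  102→115: 13 bp
  115→122: 7 bp
  122→130: 8 bp
  130→145: 15 bp
  145→152: 7 bp
  152→161: 9 bp
  161→173: 12 bp
  173→183: 10 bp
  183→4 (wrap): 192-183+4 = 13 bp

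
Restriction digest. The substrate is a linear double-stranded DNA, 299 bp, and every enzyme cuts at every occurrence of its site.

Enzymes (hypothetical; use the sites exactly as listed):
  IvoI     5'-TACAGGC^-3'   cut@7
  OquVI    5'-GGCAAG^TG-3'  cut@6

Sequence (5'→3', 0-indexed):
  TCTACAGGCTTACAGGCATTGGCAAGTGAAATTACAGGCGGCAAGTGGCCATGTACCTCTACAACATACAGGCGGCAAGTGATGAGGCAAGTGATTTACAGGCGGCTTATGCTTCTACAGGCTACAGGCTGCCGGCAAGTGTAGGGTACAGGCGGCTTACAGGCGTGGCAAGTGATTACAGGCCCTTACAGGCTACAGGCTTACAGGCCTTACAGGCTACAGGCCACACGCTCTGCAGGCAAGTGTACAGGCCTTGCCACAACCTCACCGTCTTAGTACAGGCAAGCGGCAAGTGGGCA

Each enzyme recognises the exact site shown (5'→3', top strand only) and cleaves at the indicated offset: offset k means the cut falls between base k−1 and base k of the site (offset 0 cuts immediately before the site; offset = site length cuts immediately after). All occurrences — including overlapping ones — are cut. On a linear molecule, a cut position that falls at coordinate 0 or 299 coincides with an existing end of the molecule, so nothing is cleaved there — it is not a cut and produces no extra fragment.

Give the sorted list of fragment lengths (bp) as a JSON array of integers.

Site scan:
  IvoI TACAGGC/7: at [2, 10, 32, 66, 96, 115, 122, 146, 157, 176, 186, 193, 201, 210, 217, 245, 276] ⇒ [9, 17, 39, 73, 103, 122, 129, 153, 164, 183, 193, 200, 208, 217, 224, 252, 283]
  OquVI GGCAAGTG/6: at [20, 39, 73, 85, 133, 166, 237, 287] ⇒ [26, 45, 79, 91, 139, 172, 243, 293]

Pooled cuts: [9, 17, 26, 39, 45, 73, 79, 91, 103, 122, 129, 139, 153, 164, 172, 183, 193, 200, 208, 217, 224, 243, 252, 283, 293]

Fragment lengths:
  [0,9): 9 bp
  [9,17): 8 bp
  [17,26): 9 bp
  [26,39): 13 bp
  [39,45): 6 bp
  [45,73): 28 bp
  [73,79): 6 bp
  [79,91): 12 bp
  [91,103): 12 bp
  [103,122): 19 bp
  [122,129): 7 bp
  [129,139): 10 bp
  [139,153): 14 bp
  [153,164): 11 bp
  [164,172): 8 bp
  [172,183): 11 bp
  [183,193): 10 bp
  [193,200): 7 bp
  [200,208): 8 bp
  [208,217): 9 bp
  [217,224): 7 bp
  [224,243): 19 bp
  [243,252): 9 bp
  [252,283): 31 bp
  [283,293): 10 bp
  [293,299): 6 bp

[6,6,6,7,7,7,8,8,8,9,9,9,9,10,10,10,11,11,12,12,13,14,19,19,28,31]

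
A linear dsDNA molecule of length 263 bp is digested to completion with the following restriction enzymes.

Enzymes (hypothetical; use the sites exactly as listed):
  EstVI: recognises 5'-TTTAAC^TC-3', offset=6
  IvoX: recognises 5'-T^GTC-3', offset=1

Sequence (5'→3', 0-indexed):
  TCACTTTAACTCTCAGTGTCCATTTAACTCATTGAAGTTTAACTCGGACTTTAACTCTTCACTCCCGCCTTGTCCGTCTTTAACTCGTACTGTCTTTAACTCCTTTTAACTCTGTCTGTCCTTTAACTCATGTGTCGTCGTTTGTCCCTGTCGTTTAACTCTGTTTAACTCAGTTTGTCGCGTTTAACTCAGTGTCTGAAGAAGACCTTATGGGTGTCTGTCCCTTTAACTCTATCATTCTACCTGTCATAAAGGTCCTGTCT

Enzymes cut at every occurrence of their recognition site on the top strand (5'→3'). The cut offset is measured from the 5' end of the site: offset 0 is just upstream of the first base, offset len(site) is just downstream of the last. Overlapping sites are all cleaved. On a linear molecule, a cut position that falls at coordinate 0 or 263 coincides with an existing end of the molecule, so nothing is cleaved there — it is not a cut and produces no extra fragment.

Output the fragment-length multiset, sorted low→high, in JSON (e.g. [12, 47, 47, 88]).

[3,4,4,4,5,6,6,7,7,7,9,10,10,10,10,10,10,11,11,12,12,13,14,15,15,16,22]

Per-enzyme occurrences:
  EstVI TTTAACTC/6: at [4, 22, 37, 49, 78, 94, 104, 121, 153, 163, 182, 224] ⇒ [10, 28, 43, 55, 84, 100, 110, 127, 159, 169, 188, 230]
  IvoX TGTC/1: at [16, 70, 90, 112, 116, 132, 142, 148, 175, 192, 214, 218, 244, 258] ⇒ [17, 71, 91, 113, 117, 133, 143, 149, 176, 193, 215, 219, 245, 259]

All cut coordinates (distinct, sorted): [10, 17, 28, 43, 55, 71, 84, 91, 100, 110, 113, 117, 127, 133, 143, 149, 159, 169, 176, 188, 193, 215, 219, 230, 245, 259]

Fragment lengths:
  [0,10): 10 bp
  [10,17): 7 bp
  [17,28): 11 bp
  [28,43): 15 bp
  [43,55): 12 bp
  [55,71): 16 bp
  [71,84): 13 bp
  [84,91): 7 bp
  [91,100): 9 bp
  [100,110): 10 bp
  [110,113): 3 bp
  [113,117): 4 bp
  [117,127): 10 bp
  [127,133): 6 bp
  [133,143): 10 bp
  [143,149): 6 bp
  [149,159): 10 bp
  [159,169): 10 bp
  [169,176): 7 bp
  [176,188): 12 bp
  [188,193): 5 bp
  [193,215): 22 bp
  [215,219): 4 bp
  [219,230): 11 bp
  [230,245): 15 bp
  [245,259): 14 bp
  [259,263): 4 bp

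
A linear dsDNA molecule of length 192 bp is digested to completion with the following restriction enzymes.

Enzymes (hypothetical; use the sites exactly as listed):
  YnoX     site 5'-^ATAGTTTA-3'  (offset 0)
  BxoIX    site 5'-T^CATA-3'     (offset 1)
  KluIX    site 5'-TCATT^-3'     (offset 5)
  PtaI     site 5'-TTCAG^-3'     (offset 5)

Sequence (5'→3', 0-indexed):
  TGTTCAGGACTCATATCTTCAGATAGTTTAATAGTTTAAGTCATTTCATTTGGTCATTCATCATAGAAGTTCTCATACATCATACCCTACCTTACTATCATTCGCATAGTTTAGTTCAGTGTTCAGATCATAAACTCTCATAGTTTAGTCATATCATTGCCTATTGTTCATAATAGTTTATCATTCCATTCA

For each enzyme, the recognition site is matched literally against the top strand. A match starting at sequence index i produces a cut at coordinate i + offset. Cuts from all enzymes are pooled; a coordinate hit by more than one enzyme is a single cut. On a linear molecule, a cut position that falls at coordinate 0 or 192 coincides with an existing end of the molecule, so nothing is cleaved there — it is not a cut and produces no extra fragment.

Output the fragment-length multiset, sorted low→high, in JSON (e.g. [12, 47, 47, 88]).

Per-enzyme occurrences:
  YnoX (ATAGTTTA, off=0): starts [22, 30, 105, 139, 172] → cuts [22, 30, 105, 139, 172]
  BxoIX (TCATA, off=1): starts [10, 60, 72, 79, 127, 137, 148, 167] → cuts [11, 61, 73, 80, 128, 138, 149, 168]
  KluIX (TCATT, off=5): starts [40, 45, 53, 97, 153, 180] → cuts [45, 50, 58, 102, 158, 185]
  PtaI (TTCAG, off=5): starts [2, 17, 114, 121] → cuts [7, 22, 119, 126]

Pooled cuts: [7, 11, 22, 30, 45, 50, 58, 61, 73, 80, 102, 105, 119, 126, 128, 138, 139, 149, 158, 168, 172, 185]

Fragment lengths:
  [0,7): 7 bp
  [7,11): 4 bp
  [11,22): 11 bp
  [22,30): 8 bp
  [30,45): 15 bp
  [45,50): 5 bp
  [50,58): 8 bp
  [58,61): 3 bp
  [61,73): 12 bp
  [73,80): 7 bp
  [80,102): 22 bp
  [102,105): 3 bp
  [105,119): 14 bp
  [119,126): 7 bp
  [126,128): 2 bp
  [128,138): 10 bp
  [138,139): 1 bp
  [139,149): 10 bp
  [149,158): 9 bp
  [158,168): 10 bp
  [168,172): 4 bp
  [172,185): 13 bp
  [185,192): 7 bp

[1,2,3,3,4,4,5,7,7,7,7,8,8,9,10,10,10,11,12,13,14,15,22]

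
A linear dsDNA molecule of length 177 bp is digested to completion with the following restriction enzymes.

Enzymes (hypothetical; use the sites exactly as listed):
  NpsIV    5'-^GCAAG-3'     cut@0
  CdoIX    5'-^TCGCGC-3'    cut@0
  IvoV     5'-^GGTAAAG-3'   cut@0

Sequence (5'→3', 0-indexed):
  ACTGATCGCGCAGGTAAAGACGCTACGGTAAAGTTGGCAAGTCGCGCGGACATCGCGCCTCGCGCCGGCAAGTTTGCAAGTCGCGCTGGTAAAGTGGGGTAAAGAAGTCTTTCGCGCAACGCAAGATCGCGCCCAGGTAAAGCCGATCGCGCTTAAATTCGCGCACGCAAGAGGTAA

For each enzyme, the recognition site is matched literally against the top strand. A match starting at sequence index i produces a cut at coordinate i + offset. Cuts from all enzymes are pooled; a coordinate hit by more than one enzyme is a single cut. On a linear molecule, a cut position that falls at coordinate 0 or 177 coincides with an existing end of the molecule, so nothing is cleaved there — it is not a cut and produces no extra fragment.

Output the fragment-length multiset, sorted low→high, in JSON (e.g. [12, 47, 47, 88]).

[5,5,5,6,7,7,7,8,8,8,9,9,10,10,11,11,11,12,14,14]

Site scan:
  NpsIV GCAAG/0: at [36, 67, 75, 120, 166] ⇒ [36, 67, 75, 120, 166]
  CdoIX TCGCGC/0: at [5, 41, 52, 59, 80, 111, 126, 146, 158] ⇒ [5, 41, 52, 59, 80, 111, 126, 146, 158]
  IvoV GGTAAAG/0: at [12, 26, 87, 97, 135] ⇒ [12, 26, 87, 97, 135]

All cut coordinates (distinct, sorted): [5, 12, 26, 36, 41, 52, 59, 67, 75, 80, 87, 97, 111, 120, 126, 135, 146, 158, 166]

Fragments:
  [0,5): 5 bp
  [5,12): 7 bp
  [12,26): 14 bp
  [26,36): 10 bp
  [36,41): 5 bp
  [41,52): 11 bp
  [52,59): 7 bp
  [59,67): 8 bp
  [67,75): 8 bp
  [75,80): 5 bp
  [80,87): 7 bp
  [87,97): 10 bp
  [97,111): 14 bp
  [111,120): 9 bp
  [120,126): 6 bp
  [126,135): 9 bp
  [135,146): 11 bp
  [146,158): 12 bp
  [158,166): 8 bp
  [166,177): 11 bp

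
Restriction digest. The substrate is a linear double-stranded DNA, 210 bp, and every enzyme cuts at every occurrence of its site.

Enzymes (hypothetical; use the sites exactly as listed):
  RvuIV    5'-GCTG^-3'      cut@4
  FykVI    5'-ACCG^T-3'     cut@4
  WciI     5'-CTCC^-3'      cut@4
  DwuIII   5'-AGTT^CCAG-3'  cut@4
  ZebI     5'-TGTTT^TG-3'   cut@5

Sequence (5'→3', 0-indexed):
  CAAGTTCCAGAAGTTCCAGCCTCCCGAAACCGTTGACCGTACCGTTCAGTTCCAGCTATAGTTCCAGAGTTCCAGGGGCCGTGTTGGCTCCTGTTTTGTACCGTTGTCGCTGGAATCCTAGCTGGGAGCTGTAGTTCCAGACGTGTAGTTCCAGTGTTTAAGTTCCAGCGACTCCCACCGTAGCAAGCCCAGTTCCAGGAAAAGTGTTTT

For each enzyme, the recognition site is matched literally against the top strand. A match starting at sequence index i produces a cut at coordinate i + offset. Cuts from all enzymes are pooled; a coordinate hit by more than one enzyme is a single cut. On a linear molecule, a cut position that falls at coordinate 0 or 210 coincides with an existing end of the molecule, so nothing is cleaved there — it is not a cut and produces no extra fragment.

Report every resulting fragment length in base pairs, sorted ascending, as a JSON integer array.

[5,5,5,5,6,7,7,7,7,8,8,9,9,9,11,12,12,14,14,14,16,20]

Site scan:
  RvuIV (GCTG, off=4): starts [108, 120, 127] → cuts [112, 124, 131]
  FykVI (ACCGT, off=4): starts [28, 35, 40, 99, 176] → cuts [32, 39, 44, 103, 180]
  WciI (CTCC, off=4): starts [20, 87, 171] → cuts [24, 91, 175]
  DwuIII (AGTTCCAG, off=4): starts [2, 11, 47, 59, 67, 132, 146, 160, 190] → cuts [6, 15, 51, 63, 71, 136, 150, 164, 194]
  ZebI (TGTTTTG, off=5): starts [91] → cuts [96]

Pooled cuts: [6, 15, 24, 32, 39, 44, 51, 63, 71, 91, 96, 103, 112, 124, 131, 136, 150, 164, 175, 180, 194]

Fragment lengths:
  [0,6): 6 bp
  [6,15): 9 bp
  [15,24): 9 bp
  [24,32): 8 bp
  [32,39): 7 bp
  [39,44): 5 bp
  [44,51): 7 bp
  [51,63): 12 bp
  [63,71): 8 bp
  [71,91): 20 bp
  [91,96): 5 bp
  [96,103): 7 bp
  [103,112): 9 bp
  [112,124): 12 bp
  [124,131): 7 bp
  [131,136): 5 bp
  [136,150): 14 bp
  [150,164): 14 bp
  [164,175): 11 bp
  [175,180): 5 bp
  [180,194): 14 bp
  [194,210): 16 bp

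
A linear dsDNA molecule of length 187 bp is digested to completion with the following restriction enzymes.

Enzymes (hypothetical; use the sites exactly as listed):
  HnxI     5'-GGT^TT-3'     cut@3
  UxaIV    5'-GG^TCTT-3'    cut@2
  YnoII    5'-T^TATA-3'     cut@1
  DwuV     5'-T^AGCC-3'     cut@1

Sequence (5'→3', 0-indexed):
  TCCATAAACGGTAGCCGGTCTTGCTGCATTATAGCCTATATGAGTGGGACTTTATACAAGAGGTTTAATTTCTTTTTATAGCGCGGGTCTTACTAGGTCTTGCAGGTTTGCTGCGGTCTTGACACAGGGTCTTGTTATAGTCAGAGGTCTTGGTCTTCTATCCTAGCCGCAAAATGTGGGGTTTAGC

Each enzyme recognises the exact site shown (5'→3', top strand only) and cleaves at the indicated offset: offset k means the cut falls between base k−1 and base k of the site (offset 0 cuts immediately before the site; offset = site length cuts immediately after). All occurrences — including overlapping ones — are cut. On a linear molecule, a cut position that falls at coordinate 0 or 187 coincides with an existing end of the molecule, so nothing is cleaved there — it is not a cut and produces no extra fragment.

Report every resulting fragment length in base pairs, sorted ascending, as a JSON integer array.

[3,5,6,6,6,9,10,10,11,11,11,12,12,12,12,13,18,20]

Per-enzyme occurrences:
  HnxI (GGTTT, off=3): starts [61, 104, 179] → cuts [64, 107, 182]
  UxaIV (GGTCTT, off=2): starts [16, 85, 95, 114, 127, 145, 151] → cuts [18, 87, 97, 116, 129, 147, 153]
  YnoII (TTATA, off=1): starts [28, 51, 75, 134] → cuts [29, 52, 76, 135]
  DwuV (TAGCC, off=1): starts [11, 31, 163] → cuts [12, 32, 164]

Pooled cuts: [12, 18, 29, 32, 52, 64, 76, 87, 97, 107, 116, 129, 135, 147, 153, 164, 182]

Fragment lengths:
  [0,12): 12 bp
  [12,18): 6 bp
  [18,29): 11 bp
  [29,32): 3 bp
  [32,52): 20 bp
  [52,64): 12 bp
  [64,76): 12 bp
  [76,87): 11 bp
  [87,97): 10 bp
  [97,107): 10 bp
  [107,116): 9 bp
  [116,129): 13 bp
  [129,135): 6 bp
  [135,147): 12 bp
  [147,153): 6 bp
  [153,164): 11 bp
  [164,182): 18 bp
  [182,187): 5 bp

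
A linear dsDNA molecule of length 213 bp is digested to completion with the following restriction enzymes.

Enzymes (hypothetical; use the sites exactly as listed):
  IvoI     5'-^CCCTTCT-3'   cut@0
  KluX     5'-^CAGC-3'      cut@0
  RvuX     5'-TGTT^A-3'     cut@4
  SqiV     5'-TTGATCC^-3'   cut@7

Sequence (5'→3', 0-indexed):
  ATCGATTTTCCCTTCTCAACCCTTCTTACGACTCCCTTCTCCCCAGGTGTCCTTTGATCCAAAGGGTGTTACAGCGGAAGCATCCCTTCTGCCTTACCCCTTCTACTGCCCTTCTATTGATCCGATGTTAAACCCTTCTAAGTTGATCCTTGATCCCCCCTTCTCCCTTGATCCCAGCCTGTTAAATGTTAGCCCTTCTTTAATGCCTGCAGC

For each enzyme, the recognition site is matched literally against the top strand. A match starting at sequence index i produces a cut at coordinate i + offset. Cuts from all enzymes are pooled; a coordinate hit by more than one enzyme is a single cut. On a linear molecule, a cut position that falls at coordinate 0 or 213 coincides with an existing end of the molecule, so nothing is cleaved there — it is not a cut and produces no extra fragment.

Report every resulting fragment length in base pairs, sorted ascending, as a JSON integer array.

[1,1,2,3,4,6,7,7,9,9,10,10,11,12,14,14,15,17,17,17,27]

Site scan:
  IvoI (CCCTTCT, off=0): starts [9, 19, 33, 83, 97, 108, 132, 157, 192] → cuts [9, 19, 33, 83, 97, 108, 132, 157, 192]
  KluX (CAGC, off=0): starts [71, 174, 209] → cuts [71, 174, 209]
  RvuX (TGTTA, off=4): starts [66, 125, 179, 186] → cuts [70, 129, 183, 190]
  SqiV (TTGATCC, off=7): starts [53, 116, 142, 149, 167] → cuts [60, 123, 149, 156, 174]

Pooled cuts: [9, 19, 33, 60, 70, 71, 83, 97, 108, 123, 129, 132, 149, 156, 157, 174, 183, 190, 192, 209]

Fragment lengths:
  [0,9): 9 bp
  [9,19): 10 bp
  [19,33): 14 bp
  [33,60): 27 bp
  [60,70): 10 bp
  [70,71): 1 bp
  [71,83): 12 bp
  [83,97): 14 bp
  [97,108): 11 bp
  [108,123): 15 bp
  [123,129): 6 bp
  [129,132): 3 bp
  [132,149): 17 bp
  [149,156): 7 bp
  [156,157): 1 bp
  [157,174): 17 bp
  [174,183): 9 bp
  [183,190): 7 bp
  [190,192): 2 bp
  [192,209): 17 bp
  [209,213): 4 bp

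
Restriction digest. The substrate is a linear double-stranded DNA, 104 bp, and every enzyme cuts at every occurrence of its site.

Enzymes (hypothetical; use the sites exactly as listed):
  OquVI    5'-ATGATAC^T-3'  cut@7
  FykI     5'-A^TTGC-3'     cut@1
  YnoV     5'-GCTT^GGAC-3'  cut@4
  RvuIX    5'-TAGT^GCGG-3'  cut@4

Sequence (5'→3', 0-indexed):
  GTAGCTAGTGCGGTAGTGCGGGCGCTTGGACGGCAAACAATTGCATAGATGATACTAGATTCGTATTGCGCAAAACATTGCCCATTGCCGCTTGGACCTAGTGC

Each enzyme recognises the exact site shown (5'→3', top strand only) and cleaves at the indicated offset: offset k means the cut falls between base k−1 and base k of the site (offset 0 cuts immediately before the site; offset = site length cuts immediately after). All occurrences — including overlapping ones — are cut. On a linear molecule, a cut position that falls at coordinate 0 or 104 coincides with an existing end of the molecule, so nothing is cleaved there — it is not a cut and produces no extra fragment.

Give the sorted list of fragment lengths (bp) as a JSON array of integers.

[7,8,9,9,10,10,11,12,13,15]

Site scan:
  OquVI (ATGATACT, off=7): starts [48] → cuts [55]
  FykI (ATTGC, off=1): starts [39, 64, 76, 83] → cuts [40, 65, 77, 84]
  YnoV (GCTTGGAC, off=4): starts [23, 89] → cuts [27, 93]
  RvuIX (TAGTGCGG, off=4): starts [5, 13] → cuts [9, 17]

All cut coordinates (distinct, sorted): [9, 17, 27, 40, 55, 65, 77, 84, 93]

Fragments:
  [0,9): 9 bp
  [9,17): 8 bp
  [17,27): 10 bp
  [27,40): 13 bp
  [40,55): 15 bp
  [55,65): 10 bp
  [65,77): 12 bp
  [77,84): 7 bp
  [84,93): 9 bp
  [93,104): 11 bp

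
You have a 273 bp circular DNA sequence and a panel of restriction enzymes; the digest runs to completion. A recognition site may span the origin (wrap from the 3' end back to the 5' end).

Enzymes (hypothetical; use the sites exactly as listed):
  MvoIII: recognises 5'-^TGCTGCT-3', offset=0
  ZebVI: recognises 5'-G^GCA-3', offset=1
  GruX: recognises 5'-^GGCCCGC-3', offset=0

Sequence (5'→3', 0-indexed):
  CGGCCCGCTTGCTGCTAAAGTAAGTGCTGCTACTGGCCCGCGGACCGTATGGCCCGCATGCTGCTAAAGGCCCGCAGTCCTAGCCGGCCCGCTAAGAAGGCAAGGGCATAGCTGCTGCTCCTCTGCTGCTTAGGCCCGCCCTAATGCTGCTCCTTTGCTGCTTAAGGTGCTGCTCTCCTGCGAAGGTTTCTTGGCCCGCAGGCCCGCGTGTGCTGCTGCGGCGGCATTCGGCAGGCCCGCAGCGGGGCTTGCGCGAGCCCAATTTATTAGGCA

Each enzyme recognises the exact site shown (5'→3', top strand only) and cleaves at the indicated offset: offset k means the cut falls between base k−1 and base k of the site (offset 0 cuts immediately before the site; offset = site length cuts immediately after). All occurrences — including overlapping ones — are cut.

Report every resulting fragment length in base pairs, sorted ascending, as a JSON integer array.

[3,4,6,7,7,8,8,8,9,10,10,10,11,11,12,12,13,14,15,16,17,25,37]

Site scan:
  MvoIII TGCTGCT/0: at [9, 24, 58, 112, 123, 144, 155, 167, 210] ⇒ [9, 24, 58, 112, 123, 144, 155, 167, 210]
  ZebVI GGCA/1: at [98, 104, 222, 229, 269] ⇒ [99, 105, 223, 230, 270]
  GruX GGCCCGC/0: at [1, 34, 50, 68, 85, 132, 192, 200, 233] ⇒ [1, 34, 50, 68, 85, 132, 192, 200, 233]

All cut coordinates (distinct, sorted): [1, 9, 24, 34, 50, 58, 68, 85, 99, 105, 112, 123, 132, 144, 155, 167, 192, 200, 210, 223, 230, 233, 270]

Fragment lengths:
  1→9: 8 bp
  9→24: 15 bp
  24→34: 10 bp
  34→50: 16 bp
  50→58: 8 bp
  58→68: 10 bp
  68→85: 17 bp
  85→99: 14 bp
  99→105: 6 bp
  105→112: 7 bp
  112→123: 11 bp
  123→132: 9 bp
  132→144: 12 bp
  144→155: 11 bp
  155→167: 12 bp
  167→192: 25 bp
  192→200: 8 bp
  200→210: 10 bp
  210→223: 13 bp
  223→230: 7 bp
  230→233: 3 bp
  233→270: 37 bp
  270→1 (wrap): 273-270+1 = 4 bp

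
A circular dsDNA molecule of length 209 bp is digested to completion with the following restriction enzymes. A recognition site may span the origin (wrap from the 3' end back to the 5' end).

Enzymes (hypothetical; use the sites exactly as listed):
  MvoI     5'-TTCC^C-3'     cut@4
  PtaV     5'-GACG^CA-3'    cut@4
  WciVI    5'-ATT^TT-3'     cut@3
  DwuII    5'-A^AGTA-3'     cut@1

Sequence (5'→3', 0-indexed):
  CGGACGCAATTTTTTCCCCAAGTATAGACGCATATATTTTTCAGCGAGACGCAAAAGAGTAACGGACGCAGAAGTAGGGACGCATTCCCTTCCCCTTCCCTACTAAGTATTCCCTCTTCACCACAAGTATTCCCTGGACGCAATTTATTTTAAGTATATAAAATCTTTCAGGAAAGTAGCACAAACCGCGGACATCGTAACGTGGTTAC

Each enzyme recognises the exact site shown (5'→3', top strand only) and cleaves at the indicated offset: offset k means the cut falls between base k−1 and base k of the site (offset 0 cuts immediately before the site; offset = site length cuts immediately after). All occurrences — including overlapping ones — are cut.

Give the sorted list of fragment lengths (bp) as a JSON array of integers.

Site scan:
  MvoI TTCCC/4: at [13, 84, 89, 95, 109, 129] ⇒ [17, 88, 93, 99, 113, 133]
  PtaV GACGCA/4: at [2, 26, 47, 64, 78, 136] ⇒ [6, 30, 51, 68, 82, 140]
  WciVI ATTTT/3: at [8, 35, 146] ⇒ [11, 38, 149]
  DwuII AAGTA/1: at [19, 71, 104, 124, 151, 173] ⇒ [20, 72, 105, 125, 152, 174]

Pooled cuts: [6, 11, 17, 20, 30, 38, 51, 68, 72, 82, 88, 93, 99, 105, 113, 125, 133, 140, 149, 152, 174]

Fragment lengths:
  6→11: 5 bp
  11→17: 6 bp
  17→20: 3 bp
  20→30: 10 bp
  30→38: 8 bp
  38→51: 13 bp
  51→68: 17 bp
  68→72: 4 bp
  72→82: 10 bp
  82→88: 6 bp
  88→93: 5 bp
  93→99: 6 bp
  99→105: 6 bp
  105→113: 8 bp
  113→125: 12 bp
  125→133: 8 bp
  133→140: 7 bp
  140→149: 9 bp
  149→152: 3 bp
  152→174: 22 bp
  174→6 (wrap): 209-174+6 = 41 bp

[3,3,4,5,5,6,6,6,6,7,8,8,8,9,10,10,12,13,17,22,41]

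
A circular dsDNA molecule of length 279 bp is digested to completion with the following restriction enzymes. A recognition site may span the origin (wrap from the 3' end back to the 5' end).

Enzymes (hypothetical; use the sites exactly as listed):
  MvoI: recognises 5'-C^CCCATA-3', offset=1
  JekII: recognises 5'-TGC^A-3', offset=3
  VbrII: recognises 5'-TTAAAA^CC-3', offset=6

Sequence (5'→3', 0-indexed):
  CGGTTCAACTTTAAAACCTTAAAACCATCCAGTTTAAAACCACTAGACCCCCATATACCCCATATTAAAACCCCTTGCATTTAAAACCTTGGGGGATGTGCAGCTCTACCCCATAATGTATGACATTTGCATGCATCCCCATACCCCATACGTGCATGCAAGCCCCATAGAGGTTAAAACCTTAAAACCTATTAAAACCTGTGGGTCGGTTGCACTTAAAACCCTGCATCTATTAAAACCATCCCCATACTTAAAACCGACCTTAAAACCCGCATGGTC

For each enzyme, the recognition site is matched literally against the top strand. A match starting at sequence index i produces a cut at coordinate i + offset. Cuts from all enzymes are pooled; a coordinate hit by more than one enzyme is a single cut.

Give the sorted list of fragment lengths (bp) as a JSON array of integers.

[3,4,4,4,5,6,7,8,8,8,8,8,8,9,10,10,11,11,12,12,13,15,15,16,16,21,27]

Per-enzyme occurrences:
  MvoI CCCCATA/1: at [48, 57, 108, 136, 143, 162, 242] ⇒ [49, 58, 109, 137, 144, 163, 243]
  JekII TGCA/3: at [75, 98, 127, 131, 152, 156, 210, 224] ⇒ [78, 101, 130, 134, 155, 159, 213, 227]
  VbrII TTAAAACC/6: at [10, 18, 33, 64, 80, 173, 181, 191, 215, 232, 250, 262] ⇒ [16, 24, 39, 70, 86, 179, 187, 197, 221, 238, 256, 268]

Pooled cuts: [16, 24, 39, 49, 58, 70, 78, 86, 101, 109, 130, 134, 137, 144, 155, 159, 163, 179, 187, 197, 213, 221, 227, 238, 243, 256, 268]

Fragments:
  16→24: 8 bp
  24→39: 15 bp
  39→49: 10 bp
  49→58: 9 bp
  58→70: 12 bp
  70→78: 8 bp
  78→86: 8 bp
  86→101: 15 bp
  101→109: 8 bp
  109→130: 21 bp
  130→134: 4 bp
  134→137: 3 bp
  137→144: 7 bp
  144→155: 11 bp
  155→159: 4 bp
  159→163: 4 bp
  163→179: 16 bp
  179→187: 8 bp
  187→197: 10 bp
  197→213: 16 bp
  213→221: 8 bp
  221→227: 6 bp
  227→238: 11 bp
  238→243: 5 bp
  243→256: 13 bp
  256→268: 12 bp
  268→16 (wrap): 279-268+16 = 27 bp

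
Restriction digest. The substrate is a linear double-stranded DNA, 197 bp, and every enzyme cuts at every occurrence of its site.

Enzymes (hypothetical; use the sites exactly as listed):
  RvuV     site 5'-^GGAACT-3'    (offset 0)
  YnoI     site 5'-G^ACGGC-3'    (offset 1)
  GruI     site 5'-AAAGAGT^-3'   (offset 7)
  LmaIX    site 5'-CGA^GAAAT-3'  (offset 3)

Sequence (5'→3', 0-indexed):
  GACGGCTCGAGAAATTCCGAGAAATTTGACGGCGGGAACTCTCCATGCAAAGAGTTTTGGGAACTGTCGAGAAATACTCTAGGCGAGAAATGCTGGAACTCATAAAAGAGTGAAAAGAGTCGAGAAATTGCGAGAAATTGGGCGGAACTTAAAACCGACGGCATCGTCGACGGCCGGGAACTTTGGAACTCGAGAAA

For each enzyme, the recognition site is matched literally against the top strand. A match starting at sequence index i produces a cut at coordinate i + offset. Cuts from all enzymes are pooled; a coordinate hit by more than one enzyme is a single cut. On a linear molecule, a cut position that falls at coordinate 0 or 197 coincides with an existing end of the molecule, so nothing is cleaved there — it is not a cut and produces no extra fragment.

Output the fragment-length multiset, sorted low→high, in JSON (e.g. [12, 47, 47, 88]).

[1,3,4,6,7,8,8,8,9,9,10,10,10,11,12,13,14,16,17,21]

Per-enzyme occurrences:
  RvuV GGAACT/0: at [34, 59, 94, 143, 176, 184] ⇒ [34, 59, 94, 143, 176, 184]
  YnoI GACGGC/1: at [0, 27, 156, 168] ⇒ [1, 28, 157, 169]
  GruI AAAGAGT/7: at [48, 104, 113] ⇒ [55, 111, 120]
  LmaIX CGAGAAAT/3: at [7, 17, 67, 83, 120, 130] ⇒ [10, 20, 70, 86, 123, 133]

All cut coordinates (distinct, sorted): [1, 10, 20, 28, 34, 55, 59, 70, 86, 94, 111, 120, 123, 133, 143, 157, 169, 176, 184]

Fragment lengths:
  [0,1): 1 bp
  [1,10): 9 bp
  [10,20): 10 bp
  [20,28): 8 bp
  [28,34): 6 bp
  [34,55): 21 bp
  [55,59): 4 bp
  [59,70): 11 bp
  [70,86): 16 bp
  [86,94): 8 bp
  [94,111): 17 bp
  [111,120): 9 bp
  [120,123): 3 bp
  [123,133): 10 bp
  [133,143): 10 bp
  [143,157): 14 bp
  [157,169): 12 bp
  [169,176): 7 bp
  [176,184): 8 bp
  [184,197): 13 bp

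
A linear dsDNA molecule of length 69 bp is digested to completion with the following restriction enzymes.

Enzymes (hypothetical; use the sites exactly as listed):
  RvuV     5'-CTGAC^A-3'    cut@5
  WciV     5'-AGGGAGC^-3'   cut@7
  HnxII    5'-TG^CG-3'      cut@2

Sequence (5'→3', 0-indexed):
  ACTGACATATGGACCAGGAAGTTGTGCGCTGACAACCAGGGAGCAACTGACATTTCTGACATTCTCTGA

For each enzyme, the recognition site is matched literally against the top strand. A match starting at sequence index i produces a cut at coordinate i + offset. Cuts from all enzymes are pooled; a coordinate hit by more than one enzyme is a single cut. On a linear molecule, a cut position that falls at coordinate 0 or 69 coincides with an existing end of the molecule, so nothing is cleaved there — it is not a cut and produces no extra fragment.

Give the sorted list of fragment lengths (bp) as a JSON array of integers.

[6,7,7,9,9,11,20]

Scan for sites:
  RvuV CTGACA/5: at [1, 28, 46, 55] ⇒ [6, 33, 51, 60]
  WciV AGGGAGC/7: at [37] ⇒ [44]
  HnxII TGCG/2: at [24] ⇒ [26]

All cut coordinates (distinct, sorted): [6, 26, 33, 44, 51, 60]

Fragment lengths:
  [0,6): 6 bp
  [6,26): 20 bp
  [26,33): 7 bp
  [33,44): 11 bp
  [44,51): 7 bp
  [51,60): 9 bp
  [60,69): 9 bp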